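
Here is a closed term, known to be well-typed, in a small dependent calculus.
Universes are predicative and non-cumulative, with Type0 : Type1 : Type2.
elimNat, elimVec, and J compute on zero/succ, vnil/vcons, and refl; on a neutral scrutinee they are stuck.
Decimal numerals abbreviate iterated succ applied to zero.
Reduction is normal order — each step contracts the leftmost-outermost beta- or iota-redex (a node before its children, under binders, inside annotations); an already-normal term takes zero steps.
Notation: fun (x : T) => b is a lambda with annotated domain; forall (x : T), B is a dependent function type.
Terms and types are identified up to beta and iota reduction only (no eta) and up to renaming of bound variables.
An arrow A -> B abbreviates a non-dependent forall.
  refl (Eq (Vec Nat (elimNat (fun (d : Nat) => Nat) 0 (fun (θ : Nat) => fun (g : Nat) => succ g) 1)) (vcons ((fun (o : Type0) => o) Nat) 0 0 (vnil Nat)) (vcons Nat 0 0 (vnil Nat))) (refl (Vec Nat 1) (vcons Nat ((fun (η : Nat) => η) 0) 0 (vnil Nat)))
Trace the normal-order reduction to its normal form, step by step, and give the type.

reduction (normal order):
  refl (Eq (Vec Nat (elimNat (fun (d : Nat) => Nat) 0 (fun (θ : Nat) => fun (g : Nat) => succ g) 1)) (vcons ((fun (o : Type0) => o) Nat) 0 0 (vnil Nat)) (vcons Nat 0 0 (vnil Nat))) (refl (Vec Nat 1) (vcons Nat ((fun (η : Nat) => η) 0) 0 (vnil Nat)))
  ~> refl (Eq (Vec Nat ((fun (d : Nat) => fun (θ : Nat) => succ θ) 0 (elimNat (fun (g : Nat) => Nat) 0 (fun (o : Nat) => fun (η : Nat) => succ η) 0))) (vcons ((fun (k : Type0) => k) Nat) 0 0 (vnil Nat)) (vcons Nat 0 0 (vnil Nat))) (refl (Vec Nat 1) (vcons Nat ((fun (s : Nat) => s) 0) 0 (vnil Nat)))
  ~> refl (Eq (Vec Nat ((fun (d : Nat) => succ d) (elimNat (fun (θ : Nat) => Nat) 0 (fun (g : Nat) => fun (o : Nat) => succ o) 0))) (vcons ((fun (η : Type0) => η) Nat) 0 0 (vnil Nat)) (vcons Nat 0 0 (vnil Nat))) (refl (Vec Nat 1) (vcons Nat ((fun (k : Nat) => k) 0) 0 (vnil Nat)))
  ~> refl (Eq (Vec Nat (succ (elimNat (fun (d : Nat) => Nat) 0 (fun (θ : Nat) => fun (g : Nat) => succ g) 0))) (vcons ((fun (o : Type0) => o) Nat) 0 0 (vnil Nat)) (vcons Nat 0 0 (vnil Nat))) (refl (Vec Nat 1) (vcons Nat ((fun (η : Nat) => η) 0) 0 (vnil Nat)))
  ~> refl (Eq (Vec Nat 1) (vcons ((fun (d : Type0) => d) Nat) 0 0 (vnil Nat)) (vcons Nat 0 0 (vnil Nat))) (refl (Vec Nat 1) (vcons Nat ((fun (θ : Nat) => θ) 0) 0 (vnil Nat)))
  ~> refl (Eq (Vec Nat 1) (vcons Nat 0 0 (vnil Nat)) (vcons Nat 0 0 (vnil Nat))) (refl (Vec Nat 1) (vcons Nat ((fun (d : Nat) => d) 0) 0 (vnil Nat)))
  ~> refl (Eq (Vec Nat 1) (vcons Nat 0 0 (vnil Nat)) (vcons Nat 0 0 (vnil Nat))) (refl (Vec Nat 1) (vcons Nat 0 0 (vnil Nat)))
type:
  Eq (Eq (Vec Nat 1) (vcons Nat 0 0 (vnil Nat)) (vcons Nat 0 0 (vnil Nat))) (refl (Vec Nat 1) (vcons Nat 0 0 (vnil Nat))) (refl (Vec Nat 1) (vcons Nat 0 0 (vnil Nat)))


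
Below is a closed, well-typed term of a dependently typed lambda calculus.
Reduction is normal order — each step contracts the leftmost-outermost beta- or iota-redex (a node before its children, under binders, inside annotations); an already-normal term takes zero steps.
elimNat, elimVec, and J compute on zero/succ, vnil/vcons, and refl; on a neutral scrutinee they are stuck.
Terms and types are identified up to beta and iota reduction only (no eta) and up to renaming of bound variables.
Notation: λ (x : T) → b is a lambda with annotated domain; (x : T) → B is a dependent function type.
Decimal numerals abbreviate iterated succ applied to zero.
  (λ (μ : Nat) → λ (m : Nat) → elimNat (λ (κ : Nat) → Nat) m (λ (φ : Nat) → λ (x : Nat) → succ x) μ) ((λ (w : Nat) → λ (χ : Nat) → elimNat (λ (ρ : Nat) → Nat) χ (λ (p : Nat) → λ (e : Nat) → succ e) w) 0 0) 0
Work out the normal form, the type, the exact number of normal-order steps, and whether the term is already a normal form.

resulting normal form:
  0
type:
  Nat
reduction steps (normal order): 6
already normal: no
first redex: a beta-redex


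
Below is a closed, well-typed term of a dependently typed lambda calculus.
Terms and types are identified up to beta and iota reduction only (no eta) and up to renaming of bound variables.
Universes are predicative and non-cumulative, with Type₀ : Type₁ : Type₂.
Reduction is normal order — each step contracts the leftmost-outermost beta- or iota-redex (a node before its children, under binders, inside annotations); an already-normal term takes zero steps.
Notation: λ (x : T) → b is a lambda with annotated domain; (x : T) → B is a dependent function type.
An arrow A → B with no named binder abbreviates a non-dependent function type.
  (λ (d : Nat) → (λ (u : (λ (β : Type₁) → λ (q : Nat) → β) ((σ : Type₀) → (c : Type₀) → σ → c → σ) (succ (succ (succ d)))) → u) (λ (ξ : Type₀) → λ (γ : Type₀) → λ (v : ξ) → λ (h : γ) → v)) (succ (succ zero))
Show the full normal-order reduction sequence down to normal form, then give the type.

reduction (normal order):
  (λ (d : Nat) → (λ (u : (λ (β : Type₁) → λ (q : Nat) → β) ((σ : Type₀) → (c : Type₀) → σ → c → σ) (succ (succ (succ d)))) → u) (λ (ξ : Type₀) → λ (γ : Type₀) → λ (v : ξ) → λ (h : γ) → v)) (succ (succ zero))
  ~> (λ (d : (λ (u : Type₁) → λ (β : Nat) → u) ((q : Type₀) → (σ : Type₀) → q → σ → q) (succ (succ (succ (succ (succ zero)))))) → d) (λ (c : Type₀) → λ (ξ : Type₀) → λ (γ : c) → λ (v : ξ) → γ)
  ~> λ (d : Type₀) → λ (u : Type₀) → λ (β : d) → λ (q : u) → β
type:
  (d : Type₀) → (u : Type₀) → d → u → d


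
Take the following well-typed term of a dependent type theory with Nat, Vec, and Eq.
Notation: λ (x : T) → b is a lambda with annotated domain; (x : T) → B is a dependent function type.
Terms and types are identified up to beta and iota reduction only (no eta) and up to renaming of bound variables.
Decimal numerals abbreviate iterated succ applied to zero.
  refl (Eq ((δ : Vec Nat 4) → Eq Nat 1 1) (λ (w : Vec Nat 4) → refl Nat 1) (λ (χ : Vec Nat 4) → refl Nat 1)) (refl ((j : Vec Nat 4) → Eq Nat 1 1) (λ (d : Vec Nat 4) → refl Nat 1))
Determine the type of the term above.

inferred type:
  Eq (Eq ((δ : Vec Nat 4) → Eq Nat 1 1) (λ (w : Vec Nat 4) → refl Nat 1) (λ (χ : Vec Nat 4) → refl Nat 1)) (refl ((j : Vec Nat 4) → Eq Nat 1 1) (λ (d : Vec Nat 4) → refl Nat 1)) (refl ((ε : Vec Nat 4) → Eq Nat 1 1) (λ (b : Vec Nat 4) → refl Nat 1))


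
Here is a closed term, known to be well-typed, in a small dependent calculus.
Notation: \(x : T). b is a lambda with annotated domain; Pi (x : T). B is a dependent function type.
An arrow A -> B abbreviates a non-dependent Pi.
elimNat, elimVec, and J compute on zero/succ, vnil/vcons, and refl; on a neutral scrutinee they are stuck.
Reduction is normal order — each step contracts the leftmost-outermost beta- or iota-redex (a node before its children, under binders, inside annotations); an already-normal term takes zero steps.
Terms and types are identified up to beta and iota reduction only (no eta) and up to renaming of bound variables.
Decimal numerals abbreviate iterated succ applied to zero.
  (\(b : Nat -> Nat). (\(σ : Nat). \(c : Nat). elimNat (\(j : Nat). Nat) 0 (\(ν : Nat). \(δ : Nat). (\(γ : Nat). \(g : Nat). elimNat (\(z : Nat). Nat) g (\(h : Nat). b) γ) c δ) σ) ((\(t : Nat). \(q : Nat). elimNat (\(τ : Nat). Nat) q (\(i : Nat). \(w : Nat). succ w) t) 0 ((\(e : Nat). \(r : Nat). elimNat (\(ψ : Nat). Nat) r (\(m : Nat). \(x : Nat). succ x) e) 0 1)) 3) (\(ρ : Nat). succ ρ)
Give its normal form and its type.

normal form:
  3
the term's type:
  Nat


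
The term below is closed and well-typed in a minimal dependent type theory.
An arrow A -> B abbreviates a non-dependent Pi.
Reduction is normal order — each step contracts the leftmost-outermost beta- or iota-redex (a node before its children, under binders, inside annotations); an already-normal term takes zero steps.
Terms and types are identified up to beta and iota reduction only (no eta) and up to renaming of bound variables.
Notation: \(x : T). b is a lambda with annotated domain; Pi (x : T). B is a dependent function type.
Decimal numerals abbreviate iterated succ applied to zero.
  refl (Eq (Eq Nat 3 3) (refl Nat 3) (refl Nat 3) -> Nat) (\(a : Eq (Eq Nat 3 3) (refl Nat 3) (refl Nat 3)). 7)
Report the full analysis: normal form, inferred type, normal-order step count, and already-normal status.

normal form:
  refl (Eq (Eq Nat 3 3) (refl Nat 3) (refl Nat 3) -> Nat) (\(a : Eq (Eq Nat 3 3) (refl Nat 3) (refl Nat 3)). 7)
the term's type:
  Eq (Eq (Eq Nat 3 3) (refl Nat 3) (refl Nat 3) -> Nat) (\(a : Eq (Eq Nat 3 3) (refl Nat 3) (refl Nat 3)). 7) (\(g : Eq (Eq Nat 3 3) (refl Nat 3) (refl Nat 3)). 7)
reduction steps (normal order): 0
started in normal form: yes


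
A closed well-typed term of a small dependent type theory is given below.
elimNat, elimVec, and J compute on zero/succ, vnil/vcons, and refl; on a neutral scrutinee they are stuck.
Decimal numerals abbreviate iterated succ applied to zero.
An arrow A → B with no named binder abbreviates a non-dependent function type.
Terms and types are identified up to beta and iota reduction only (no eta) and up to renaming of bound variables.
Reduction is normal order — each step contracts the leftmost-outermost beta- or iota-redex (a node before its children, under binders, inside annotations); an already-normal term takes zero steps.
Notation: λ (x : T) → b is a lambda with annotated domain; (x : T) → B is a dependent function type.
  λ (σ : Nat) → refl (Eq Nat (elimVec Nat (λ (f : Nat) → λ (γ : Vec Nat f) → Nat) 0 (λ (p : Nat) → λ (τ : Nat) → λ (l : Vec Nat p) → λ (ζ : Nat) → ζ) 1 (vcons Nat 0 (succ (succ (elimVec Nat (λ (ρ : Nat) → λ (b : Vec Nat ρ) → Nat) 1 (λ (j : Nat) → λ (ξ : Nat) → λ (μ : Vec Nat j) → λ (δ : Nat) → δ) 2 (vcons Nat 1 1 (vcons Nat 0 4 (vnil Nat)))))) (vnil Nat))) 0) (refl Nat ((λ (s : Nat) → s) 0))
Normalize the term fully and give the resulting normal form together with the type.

reduced normal form:
  λ (σ : Nat) → refl (Eq Nat 0 0) (refl Nat 0)
inferred type:
  Nat → Eq (Eq Nat 0 0) (refl Nat 0) (refl Nat 0)


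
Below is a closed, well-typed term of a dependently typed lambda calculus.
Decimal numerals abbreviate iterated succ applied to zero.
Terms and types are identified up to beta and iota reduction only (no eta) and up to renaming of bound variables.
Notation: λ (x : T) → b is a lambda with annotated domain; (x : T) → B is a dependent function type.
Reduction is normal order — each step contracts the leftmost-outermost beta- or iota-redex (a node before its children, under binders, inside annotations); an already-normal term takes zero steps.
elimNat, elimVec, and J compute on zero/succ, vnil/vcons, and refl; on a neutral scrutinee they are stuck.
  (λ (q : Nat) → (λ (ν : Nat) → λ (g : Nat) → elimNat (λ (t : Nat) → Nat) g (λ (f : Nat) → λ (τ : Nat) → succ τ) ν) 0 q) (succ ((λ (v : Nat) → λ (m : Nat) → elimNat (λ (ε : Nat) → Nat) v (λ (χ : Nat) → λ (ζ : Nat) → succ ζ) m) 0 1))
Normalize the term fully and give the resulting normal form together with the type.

normal form:
  2
the term's type:
  Nat


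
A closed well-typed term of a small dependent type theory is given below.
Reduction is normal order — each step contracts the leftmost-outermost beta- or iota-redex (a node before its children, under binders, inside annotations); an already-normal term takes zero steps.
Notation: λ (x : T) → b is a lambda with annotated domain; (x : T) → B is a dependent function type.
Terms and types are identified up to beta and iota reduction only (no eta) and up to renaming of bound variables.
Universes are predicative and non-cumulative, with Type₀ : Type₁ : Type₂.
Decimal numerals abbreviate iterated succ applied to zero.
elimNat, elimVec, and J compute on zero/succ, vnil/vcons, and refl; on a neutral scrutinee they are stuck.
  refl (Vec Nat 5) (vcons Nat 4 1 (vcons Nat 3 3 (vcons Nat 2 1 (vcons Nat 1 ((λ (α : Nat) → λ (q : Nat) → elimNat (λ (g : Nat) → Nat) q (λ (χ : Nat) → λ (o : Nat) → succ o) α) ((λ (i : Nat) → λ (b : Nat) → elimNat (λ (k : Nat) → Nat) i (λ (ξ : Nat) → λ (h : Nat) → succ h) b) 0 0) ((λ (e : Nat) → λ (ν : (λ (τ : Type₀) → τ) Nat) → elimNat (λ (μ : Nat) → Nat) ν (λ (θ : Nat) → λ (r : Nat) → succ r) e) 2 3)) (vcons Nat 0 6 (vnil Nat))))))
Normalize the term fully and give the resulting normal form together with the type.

resulting normal form:
  refl (Vec Nat 5) (vcons Nat 4 1 (vcons Nat 3 3 (vcons Nat 2 1 (vcons Nat 1 5 (vcons Nat 0 6 (vnil Nat))))))
inferred type:
  Eq (Vec Nat 5) (vcons Nat 4 1 (vcons Nat 3 3 (vcons Nat 2 1 (vcons Nat 1 5 (vcons Nat 0 6 (vnil Nat)))))) (vcons Nat 4 1 (vcons Nat 3 3 (vcons Nat 2 1 (vcons Nat 1 5 (vcons Nat 0 6 (vnil Nat))))))


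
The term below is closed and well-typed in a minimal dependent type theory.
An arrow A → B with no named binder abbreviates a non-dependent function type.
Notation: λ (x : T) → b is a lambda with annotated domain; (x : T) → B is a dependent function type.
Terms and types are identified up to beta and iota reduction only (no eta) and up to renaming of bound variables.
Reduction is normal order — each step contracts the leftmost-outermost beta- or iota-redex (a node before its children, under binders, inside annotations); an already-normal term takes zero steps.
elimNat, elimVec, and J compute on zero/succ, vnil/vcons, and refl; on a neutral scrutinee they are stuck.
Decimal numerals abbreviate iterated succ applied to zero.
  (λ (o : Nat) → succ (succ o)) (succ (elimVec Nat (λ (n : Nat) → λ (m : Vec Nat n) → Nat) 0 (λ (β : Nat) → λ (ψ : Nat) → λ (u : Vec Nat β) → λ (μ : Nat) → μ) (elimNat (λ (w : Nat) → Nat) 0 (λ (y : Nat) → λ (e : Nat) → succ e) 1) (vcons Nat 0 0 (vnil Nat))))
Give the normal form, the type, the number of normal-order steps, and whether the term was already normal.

normal form:
  3
inferred type:
  Nat
reduction steps (normal order): 7
already normal: no
first redex: a beta-redex


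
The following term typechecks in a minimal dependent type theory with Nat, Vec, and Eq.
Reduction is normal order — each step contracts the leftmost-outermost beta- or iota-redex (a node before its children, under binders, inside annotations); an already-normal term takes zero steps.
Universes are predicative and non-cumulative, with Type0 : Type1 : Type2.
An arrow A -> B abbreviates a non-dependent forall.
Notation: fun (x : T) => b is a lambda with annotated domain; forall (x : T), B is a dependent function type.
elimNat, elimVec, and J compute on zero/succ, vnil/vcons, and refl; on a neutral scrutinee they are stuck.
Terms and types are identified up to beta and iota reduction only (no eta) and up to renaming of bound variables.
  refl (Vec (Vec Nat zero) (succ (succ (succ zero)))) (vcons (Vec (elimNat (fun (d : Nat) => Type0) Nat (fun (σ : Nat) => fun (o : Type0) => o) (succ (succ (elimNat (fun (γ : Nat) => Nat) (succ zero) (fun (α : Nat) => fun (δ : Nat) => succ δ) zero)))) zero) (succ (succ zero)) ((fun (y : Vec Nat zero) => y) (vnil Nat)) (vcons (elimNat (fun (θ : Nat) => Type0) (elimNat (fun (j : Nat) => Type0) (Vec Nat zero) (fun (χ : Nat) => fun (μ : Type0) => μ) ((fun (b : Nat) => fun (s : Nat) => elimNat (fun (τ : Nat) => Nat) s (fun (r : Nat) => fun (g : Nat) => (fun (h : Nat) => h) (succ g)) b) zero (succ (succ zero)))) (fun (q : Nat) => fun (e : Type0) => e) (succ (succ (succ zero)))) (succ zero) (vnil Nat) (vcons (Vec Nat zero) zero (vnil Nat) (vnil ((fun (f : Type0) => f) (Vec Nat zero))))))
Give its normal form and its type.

reduced normal form:
  refl (Vec (Vec Nat zero) (succ (succ (succ zero)))) (vcons (Vec Nat zero) (succ (succ zero)) (vnil Nat) (vcons (Vec Nat zero) (succ zero) (vnil Nat) (vcons (Vec Nat zero) zero (vnil Nat) (vnil (Vec Nat zero)))))
type:
  Eq (Vec (Vec Nat zero) (succ (succ (succ zero)))) (vcons (Vec Nat zero) (succ (succ zero)) (vnil Nat) (vcons (Vec Nat zero) (succ zero) (vnil Nat) (vcons (Vec Nat zero) zero (vnil Nat) (vnil (Vec Nat zero))))) (vcons (Vec Nat zero) (succ (succ zero)) (vnil Nat) (vcons (Vec Nat zero) (succ zero) (vnil Nat) (vcons (Vec Nat zero) zero (vnil Nat) (vnil (Vec Nat zero)))))
observation: normalization takes exactly 33 steps under the normal-order strategy.


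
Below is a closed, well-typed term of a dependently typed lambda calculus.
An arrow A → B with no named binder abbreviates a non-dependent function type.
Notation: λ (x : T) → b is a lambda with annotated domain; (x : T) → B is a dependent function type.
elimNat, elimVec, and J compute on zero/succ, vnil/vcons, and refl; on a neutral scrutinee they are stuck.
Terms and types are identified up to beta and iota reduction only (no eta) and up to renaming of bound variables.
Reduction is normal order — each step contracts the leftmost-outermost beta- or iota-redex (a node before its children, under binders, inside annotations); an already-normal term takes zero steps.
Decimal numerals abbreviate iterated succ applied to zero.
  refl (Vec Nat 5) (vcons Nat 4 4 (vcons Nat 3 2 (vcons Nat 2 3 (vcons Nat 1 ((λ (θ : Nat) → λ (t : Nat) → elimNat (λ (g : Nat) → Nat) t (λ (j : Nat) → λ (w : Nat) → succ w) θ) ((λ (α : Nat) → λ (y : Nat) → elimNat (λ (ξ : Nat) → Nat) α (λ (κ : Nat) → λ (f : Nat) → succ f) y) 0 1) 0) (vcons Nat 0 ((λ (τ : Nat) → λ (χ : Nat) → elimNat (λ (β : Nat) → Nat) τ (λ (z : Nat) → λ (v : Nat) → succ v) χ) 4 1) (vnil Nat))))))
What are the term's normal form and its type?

resulting normal form:
  refl (Vec Nat 5) (vcons Nat 4 4 (vcons Nat 3 2 (vcons Nat 2 3 (vcons Nat 1 1 (vcons Nat 0 5 (vnil Nat))))))
inferred type:
  Eq (Vec Nat 5) (vcons Nat 4 4 (vcons Nat 3 2 (vcons Nat 2 3 (vcons Nat 1 1 (vcons Nat 0 5 (vnil Nat)))))) (vcons Nat 4 4 (vcons Nat 3 2 (vcons Nat 2 3 (vcons Nat 1 1 (vcons Nat 0 5 (vnil Nat))))))


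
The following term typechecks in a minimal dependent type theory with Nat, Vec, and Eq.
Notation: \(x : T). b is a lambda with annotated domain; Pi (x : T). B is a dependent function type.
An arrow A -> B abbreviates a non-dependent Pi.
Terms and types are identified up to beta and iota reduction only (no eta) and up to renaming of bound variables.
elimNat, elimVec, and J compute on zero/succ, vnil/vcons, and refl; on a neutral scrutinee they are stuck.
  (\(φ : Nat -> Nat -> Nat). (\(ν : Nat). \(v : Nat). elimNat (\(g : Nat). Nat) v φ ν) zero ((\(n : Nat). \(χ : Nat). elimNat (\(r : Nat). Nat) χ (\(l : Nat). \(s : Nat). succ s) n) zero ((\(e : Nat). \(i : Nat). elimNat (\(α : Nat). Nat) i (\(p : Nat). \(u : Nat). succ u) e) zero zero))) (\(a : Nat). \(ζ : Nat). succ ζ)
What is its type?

inferred type:
  Nat


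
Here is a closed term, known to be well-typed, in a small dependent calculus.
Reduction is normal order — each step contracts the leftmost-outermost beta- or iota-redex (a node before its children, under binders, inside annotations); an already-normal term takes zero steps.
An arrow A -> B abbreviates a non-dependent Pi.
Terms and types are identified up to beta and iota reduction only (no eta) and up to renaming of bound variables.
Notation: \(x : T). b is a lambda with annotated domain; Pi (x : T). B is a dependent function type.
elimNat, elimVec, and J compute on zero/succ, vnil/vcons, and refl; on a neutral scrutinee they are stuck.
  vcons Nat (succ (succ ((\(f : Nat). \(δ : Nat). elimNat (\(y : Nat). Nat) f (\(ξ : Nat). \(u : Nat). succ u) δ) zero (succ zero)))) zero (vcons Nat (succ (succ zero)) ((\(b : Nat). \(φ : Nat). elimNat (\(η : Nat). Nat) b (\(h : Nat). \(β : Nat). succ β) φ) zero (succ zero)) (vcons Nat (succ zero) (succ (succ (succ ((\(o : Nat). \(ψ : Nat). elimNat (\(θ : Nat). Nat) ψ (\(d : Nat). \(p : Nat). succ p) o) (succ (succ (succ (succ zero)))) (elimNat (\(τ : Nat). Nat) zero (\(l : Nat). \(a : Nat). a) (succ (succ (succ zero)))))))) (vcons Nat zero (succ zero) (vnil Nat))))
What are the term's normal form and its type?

reduced normal form:
  vcons Nat (succ (succ (succ zero))) zero (vcons Nat (succ (succ zero)) (succ zero) (vcons Nat (succ zero) (succ (succ (succ (succ (succ (succ (succ zero))))))) (vcons Nat zero (succ zero) (vnil Nat))))
type:
  Vec Nat (succ (succ (succ (succ zero))))
observation: 37 normal-order steps normalize the term, beginning with a beta-redex.


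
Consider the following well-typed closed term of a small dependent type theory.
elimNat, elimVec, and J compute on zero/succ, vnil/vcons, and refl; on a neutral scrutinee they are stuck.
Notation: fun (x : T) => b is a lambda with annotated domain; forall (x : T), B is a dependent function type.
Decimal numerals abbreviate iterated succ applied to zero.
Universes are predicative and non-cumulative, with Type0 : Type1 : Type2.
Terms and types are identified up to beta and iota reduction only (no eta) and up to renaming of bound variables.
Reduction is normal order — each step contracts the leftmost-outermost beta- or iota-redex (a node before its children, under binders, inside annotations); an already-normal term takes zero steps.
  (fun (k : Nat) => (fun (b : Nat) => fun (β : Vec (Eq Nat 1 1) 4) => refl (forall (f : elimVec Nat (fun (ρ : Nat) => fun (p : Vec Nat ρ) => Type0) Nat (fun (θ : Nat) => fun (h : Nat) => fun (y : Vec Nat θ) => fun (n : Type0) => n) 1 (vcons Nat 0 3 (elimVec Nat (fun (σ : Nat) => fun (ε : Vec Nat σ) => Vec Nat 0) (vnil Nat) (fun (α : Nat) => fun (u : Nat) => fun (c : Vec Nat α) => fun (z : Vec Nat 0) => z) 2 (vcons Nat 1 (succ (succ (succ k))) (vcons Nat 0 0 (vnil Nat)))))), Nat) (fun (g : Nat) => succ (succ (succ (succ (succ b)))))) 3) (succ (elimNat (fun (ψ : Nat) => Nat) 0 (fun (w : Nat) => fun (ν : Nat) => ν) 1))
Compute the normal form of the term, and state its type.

reduced normal form:
  fun (k : Vec (Eq Nat 1 1) 4) => refl (forall (b : Nat), Nat) (fun (β : Nat) => 8)
inferred type:
  forall (k : Vec (Eq Nat 1 1) 4), Eq (forall (b : Nat), Nat) (fun (β : Nat) => 8) (fun (f : Nat) => 8)


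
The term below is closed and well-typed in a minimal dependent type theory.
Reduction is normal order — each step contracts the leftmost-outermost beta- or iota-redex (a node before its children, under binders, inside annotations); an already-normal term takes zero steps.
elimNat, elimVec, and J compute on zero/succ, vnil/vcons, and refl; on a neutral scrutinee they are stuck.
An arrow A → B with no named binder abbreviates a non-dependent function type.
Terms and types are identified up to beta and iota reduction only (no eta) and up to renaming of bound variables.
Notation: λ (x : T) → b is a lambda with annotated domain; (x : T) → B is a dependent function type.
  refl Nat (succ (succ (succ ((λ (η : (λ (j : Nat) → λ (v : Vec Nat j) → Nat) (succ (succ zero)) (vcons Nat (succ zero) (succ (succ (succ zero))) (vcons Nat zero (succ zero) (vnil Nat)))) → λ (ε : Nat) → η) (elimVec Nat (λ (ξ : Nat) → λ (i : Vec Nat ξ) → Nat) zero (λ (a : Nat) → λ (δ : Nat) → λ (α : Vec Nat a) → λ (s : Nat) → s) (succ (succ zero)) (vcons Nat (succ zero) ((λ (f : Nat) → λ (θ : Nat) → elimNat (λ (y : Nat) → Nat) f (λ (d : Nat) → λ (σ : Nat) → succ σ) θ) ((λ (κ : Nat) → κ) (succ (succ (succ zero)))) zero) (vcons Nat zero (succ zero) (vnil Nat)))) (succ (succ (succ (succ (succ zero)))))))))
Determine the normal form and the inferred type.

normal form:
  refl Nat (succ (succ (succ zero)))
the term's type:
  Eq Nat (succ (succ (succ zero))) (succ (succ (succ zero)))
observation: 13 normal-order steps separate the term from its normal form.


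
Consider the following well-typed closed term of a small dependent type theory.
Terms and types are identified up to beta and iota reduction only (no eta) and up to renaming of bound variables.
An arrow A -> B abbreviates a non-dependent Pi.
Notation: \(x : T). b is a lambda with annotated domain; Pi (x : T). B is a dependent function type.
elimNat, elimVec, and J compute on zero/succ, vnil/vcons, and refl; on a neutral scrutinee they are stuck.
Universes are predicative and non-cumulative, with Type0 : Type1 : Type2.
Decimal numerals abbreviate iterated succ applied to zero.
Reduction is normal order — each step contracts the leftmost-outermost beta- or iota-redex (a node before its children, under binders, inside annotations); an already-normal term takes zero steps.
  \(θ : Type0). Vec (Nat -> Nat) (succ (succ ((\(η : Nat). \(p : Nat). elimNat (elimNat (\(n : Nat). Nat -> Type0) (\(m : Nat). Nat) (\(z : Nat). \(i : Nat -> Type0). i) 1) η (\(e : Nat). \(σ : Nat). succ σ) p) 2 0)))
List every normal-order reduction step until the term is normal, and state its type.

normal-order reduction sequence:
  \(θ : Type0). Vec (Nat -> Nat) (succ (succ ((\(η : Nat). \(p : Nat). elimNat (elimNat (\(n : Nat). Nat -> Type0) (\(m : Nat). Nat) (\(z : Nat). \(i : Nat -> Type0). i) 1) η (\(e : Nat). \(σ : Nat). succ σ) p) 2 0)))
  ~> \(θ : Type0). Vec (Nat -> Nat) (succ (succ ((\(η : Nat). elimNat (elimNat (\(p : Nat). Nat -> Type0) (\(n : Nat). Nat) (\(m : Nat). \(z : Nat -> Type0). z) 1) 2 (\(i : Nat). \(e : Nat). succ e) η) 0)))
  ~> \(θ : Type0). Vec (Nat -> Nat) (succ (succ (elimNat (elimNat (\(η : Nat). Nat -> Type0) (\(p : Nat). Nat) (\(n : Nat). \(m : Nat -> Type0). m) 1) 2 (\(z : Nat). \(i : Nat). succ i) 0)))
  ~> \(θ : Type0). Vec (Nat -> Nat) 4
type:
  Type0 -> Type0


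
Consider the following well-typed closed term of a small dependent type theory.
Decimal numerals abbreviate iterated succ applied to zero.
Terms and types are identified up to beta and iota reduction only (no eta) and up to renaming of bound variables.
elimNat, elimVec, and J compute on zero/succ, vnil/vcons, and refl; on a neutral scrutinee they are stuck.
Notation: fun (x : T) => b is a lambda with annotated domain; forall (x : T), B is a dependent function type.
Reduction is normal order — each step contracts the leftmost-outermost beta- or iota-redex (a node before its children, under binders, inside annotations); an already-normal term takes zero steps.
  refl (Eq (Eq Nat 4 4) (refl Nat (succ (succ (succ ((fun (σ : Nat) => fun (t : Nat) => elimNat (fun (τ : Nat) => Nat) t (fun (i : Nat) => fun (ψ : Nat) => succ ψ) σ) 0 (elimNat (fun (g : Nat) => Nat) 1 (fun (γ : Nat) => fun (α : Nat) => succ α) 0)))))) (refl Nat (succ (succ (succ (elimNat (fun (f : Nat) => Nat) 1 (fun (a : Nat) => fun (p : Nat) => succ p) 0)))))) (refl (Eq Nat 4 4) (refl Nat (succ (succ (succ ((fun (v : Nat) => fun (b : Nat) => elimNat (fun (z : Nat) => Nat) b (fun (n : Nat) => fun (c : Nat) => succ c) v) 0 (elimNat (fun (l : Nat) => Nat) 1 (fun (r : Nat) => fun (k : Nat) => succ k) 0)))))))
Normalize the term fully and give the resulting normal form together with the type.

reduced normal form:
  refl (Eq (Eq Nat 4 4) (refl Nat 4) (refl Nat 4)) (refl (Eq Nat 4 4) (refl Nat 4))
the term's type:
  Eq (Eq (Eq Nat 4 4) (refl Nat 4) (refl Nat 4)) (refl (Eq Nat 4 4) (refl Nat 4)) (refl (Eq Nat 4 4) (refl Nat 4))
observation: reduction starts at a beta-redex, and 9 normal-order steps reach the normal form.


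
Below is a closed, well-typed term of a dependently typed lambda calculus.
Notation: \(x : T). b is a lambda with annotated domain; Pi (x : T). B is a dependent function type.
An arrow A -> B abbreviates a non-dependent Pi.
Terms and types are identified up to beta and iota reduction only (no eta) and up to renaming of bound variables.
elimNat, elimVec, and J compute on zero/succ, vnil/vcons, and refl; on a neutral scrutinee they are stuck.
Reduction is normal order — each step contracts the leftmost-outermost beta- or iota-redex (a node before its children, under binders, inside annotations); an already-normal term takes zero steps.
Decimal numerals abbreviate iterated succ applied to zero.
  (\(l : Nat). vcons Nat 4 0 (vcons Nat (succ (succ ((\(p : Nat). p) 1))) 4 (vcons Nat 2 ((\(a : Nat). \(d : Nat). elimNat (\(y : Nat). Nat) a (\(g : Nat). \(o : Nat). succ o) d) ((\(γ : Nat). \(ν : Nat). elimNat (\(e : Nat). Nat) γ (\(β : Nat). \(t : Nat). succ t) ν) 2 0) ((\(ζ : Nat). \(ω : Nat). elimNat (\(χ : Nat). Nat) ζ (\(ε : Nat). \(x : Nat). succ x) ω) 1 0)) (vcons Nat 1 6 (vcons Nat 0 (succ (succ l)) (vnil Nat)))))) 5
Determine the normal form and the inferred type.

resulting normal form:
  vcons Nat 4 0 (vcons Nat 3 4 (vcons Nat 2 3 (vcons Nat 1 6 (vcons Nat 0 7 (vnil Nat)))))
type:
  Vec Nat 5


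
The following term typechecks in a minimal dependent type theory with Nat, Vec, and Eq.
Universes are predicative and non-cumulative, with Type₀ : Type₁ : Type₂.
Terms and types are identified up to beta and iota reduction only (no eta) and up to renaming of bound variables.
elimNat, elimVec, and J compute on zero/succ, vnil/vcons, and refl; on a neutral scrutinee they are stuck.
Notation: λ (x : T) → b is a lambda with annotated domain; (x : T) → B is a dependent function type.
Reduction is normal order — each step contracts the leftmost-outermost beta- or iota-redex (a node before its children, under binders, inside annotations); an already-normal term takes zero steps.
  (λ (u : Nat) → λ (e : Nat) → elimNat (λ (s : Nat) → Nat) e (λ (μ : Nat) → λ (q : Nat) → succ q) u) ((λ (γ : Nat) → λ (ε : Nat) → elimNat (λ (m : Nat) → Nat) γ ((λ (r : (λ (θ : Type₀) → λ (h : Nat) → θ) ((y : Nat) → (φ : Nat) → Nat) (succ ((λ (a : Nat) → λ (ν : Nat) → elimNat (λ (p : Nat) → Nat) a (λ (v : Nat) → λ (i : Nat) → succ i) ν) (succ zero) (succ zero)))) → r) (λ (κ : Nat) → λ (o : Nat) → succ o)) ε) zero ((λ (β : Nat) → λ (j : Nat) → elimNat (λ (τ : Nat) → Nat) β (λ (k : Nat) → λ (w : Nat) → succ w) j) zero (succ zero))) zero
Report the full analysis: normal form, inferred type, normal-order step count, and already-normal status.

normal form:
  succ zero
type:
  Nat
reduction steps (normal order): 19
started in normal form: no
first redex: a beta-redex


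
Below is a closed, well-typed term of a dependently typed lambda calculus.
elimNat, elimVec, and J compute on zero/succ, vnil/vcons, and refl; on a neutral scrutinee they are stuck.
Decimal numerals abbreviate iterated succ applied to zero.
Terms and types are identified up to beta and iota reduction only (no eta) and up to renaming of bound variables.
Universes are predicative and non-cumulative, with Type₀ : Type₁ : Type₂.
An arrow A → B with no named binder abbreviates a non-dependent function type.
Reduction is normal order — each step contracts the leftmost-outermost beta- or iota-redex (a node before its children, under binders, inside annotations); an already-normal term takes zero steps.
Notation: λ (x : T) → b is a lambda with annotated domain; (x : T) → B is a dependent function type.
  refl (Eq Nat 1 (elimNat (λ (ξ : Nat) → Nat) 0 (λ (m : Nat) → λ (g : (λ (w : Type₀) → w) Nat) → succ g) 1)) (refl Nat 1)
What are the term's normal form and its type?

reduced normal form:
  refl (Eq Nat 1 1) (refl Nat 1)
the term's type:
  Eq (Eq Nat 1 1) (refl Nat 1) (refl Nat 1)


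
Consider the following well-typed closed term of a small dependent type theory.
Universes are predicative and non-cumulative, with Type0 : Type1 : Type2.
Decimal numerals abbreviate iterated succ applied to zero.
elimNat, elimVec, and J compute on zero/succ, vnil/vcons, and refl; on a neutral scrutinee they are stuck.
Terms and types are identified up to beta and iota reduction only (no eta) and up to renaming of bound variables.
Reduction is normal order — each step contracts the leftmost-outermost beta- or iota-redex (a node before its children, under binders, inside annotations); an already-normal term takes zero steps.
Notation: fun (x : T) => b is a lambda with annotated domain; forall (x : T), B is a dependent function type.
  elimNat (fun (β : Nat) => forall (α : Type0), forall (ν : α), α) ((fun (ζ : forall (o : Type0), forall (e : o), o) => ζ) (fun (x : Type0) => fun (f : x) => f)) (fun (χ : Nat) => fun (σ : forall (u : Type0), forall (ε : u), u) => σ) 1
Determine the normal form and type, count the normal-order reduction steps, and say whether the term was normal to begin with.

reduced normal form:
  fun (β : Type0) => fun (α : β) => α
the term's type:
  forall (β : Type0), forall (α : β), β
reduction steps (normal order): 5
started in normal form: no
first contracted redex: an elimNat iota-redex


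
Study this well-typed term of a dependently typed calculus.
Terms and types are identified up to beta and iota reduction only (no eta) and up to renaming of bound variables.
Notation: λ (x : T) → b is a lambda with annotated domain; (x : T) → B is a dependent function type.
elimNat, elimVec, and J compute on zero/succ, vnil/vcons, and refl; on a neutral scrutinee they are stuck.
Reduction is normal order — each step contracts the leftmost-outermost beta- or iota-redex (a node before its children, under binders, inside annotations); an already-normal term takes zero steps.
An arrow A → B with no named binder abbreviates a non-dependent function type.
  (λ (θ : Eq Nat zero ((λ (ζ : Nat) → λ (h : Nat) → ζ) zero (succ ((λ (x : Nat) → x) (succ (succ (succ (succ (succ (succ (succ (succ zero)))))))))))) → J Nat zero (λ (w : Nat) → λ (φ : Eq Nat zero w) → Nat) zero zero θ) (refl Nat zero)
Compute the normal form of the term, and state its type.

normal form:
  zero
the term's type:
  Nat
observation: contracting a beta-redex first, the term normalizes in 2 steps.


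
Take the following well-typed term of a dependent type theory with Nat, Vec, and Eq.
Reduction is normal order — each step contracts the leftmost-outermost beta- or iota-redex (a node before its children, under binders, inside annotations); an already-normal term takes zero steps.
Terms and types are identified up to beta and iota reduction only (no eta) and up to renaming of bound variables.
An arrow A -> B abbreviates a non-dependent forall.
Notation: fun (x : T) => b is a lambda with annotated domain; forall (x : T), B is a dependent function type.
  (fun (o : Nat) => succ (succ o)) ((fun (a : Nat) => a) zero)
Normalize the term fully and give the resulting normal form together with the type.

resulting normal form:
  succ (succ zero)
type:
  Nat


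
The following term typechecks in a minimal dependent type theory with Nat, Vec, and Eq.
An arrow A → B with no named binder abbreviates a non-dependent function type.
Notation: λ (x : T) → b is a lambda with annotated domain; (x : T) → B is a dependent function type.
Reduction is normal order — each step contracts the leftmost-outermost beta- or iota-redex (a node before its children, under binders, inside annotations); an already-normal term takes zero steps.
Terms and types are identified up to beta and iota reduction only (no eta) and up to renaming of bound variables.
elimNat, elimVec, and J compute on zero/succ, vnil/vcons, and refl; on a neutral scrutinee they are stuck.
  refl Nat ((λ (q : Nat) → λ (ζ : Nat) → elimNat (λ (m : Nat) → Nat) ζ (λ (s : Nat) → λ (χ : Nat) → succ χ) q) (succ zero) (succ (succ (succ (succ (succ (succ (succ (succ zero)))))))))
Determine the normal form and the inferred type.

resulting normal form:
  refl Nat (succ (succ (succ (succ (succ (succ (succ (succ (succ zero)))))))))
inferred type:
  Eq Nat (succ (succ (succ (succ (succ (succ (succ (succ (succ zero))))))))) (succ (succ (succ (succ (succ (succ (succ (succ (succ zero)))))))))


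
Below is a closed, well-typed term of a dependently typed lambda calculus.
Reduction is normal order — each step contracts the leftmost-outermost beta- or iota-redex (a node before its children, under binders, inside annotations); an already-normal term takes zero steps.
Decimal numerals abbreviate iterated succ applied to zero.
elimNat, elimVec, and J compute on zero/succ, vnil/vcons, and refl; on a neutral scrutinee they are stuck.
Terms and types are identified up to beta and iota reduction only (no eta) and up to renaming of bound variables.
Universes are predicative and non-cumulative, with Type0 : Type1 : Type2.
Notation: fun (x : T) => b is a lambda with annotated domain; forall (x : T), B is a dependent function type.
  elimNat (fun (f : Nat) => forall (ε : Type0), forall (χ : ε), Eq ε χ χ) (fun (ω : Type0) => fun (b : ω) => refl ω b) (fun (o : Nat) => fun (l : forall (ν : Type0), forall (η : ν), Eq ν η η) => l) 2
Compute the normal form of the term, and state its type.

reduced normal form:
  fun (f : Type0) => fun (ε : f) => refl f ε
the term's type:
  forall (f : Type0), forall (ε : f), Eq f ε ε
observation: the leftmost-outermost redex is an elimNat iota-redex, and normalization takes 7 steps.


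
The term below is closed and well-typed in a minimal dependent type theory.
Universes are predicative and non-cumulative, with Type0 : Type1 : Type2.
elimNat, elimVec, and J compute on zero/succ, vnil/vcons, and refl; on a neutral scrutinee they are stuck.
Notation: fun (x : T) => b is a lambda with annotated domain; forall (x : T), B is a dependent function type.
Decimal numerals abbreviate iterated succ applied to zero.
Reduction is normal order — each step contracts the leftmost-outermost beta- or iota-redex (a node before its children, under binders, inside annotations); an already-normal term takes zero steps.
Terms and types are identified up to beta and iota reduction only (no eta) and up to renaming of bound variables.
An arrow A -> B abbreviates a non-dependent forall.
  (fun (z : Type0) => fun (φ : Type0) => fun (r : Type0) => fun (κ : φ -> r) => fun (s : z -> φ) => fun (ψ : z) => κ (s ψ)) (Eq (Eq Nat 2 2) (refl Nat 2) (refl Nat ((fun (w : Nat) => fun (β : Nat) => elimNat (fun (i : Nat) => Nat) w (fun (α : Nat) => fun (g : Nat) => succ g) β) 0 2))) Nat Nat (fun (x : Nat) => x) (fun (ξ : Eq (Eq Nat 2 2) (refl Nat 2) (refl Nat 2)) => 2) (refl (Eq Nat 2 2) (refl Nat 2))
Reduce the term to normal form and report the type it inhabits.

reduced normal form:
  2
type:
  Nat
observation: the term reaches its normal form after 8 normal-order steps.


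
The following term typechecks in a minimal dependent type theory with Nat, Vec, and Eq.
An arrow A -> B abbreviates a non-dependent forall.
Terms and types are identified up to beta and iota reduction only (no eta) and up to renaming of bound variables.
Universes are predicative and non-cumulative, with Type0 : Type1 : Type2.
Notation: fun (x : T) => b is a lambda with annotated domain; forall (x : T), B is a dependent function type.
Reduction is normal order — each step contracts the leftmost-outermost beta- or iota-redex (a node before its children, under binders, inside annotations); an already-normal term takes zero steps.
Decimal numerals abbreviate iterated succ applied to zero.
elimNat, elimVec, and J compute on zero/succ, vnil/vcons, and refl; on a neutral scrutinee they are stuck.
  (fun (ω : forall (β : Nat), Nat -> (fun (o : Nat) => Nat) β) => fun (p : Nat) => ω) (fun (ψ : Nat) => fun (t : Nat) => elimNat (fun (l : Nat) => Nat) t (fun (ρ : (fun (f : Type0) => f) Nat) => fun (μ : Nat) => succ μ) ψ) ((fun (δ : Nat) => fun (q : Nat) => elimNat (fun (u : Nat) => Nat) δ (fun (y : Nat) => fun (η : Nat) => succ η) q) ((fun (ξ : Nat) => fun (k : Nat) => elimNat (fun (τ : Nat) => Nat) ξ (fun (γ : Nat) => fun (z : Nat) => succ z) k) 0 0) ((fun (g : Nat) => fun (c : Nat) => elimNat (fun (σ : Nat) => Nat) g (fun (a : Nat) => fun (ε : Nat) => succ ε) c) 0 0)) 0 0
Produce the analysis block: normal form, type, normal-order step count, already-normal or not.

normal form:
  0
the term's type:
  Nat
reduction steps (normal order): 5
already normal: no
first contracted redex: a beta-redex


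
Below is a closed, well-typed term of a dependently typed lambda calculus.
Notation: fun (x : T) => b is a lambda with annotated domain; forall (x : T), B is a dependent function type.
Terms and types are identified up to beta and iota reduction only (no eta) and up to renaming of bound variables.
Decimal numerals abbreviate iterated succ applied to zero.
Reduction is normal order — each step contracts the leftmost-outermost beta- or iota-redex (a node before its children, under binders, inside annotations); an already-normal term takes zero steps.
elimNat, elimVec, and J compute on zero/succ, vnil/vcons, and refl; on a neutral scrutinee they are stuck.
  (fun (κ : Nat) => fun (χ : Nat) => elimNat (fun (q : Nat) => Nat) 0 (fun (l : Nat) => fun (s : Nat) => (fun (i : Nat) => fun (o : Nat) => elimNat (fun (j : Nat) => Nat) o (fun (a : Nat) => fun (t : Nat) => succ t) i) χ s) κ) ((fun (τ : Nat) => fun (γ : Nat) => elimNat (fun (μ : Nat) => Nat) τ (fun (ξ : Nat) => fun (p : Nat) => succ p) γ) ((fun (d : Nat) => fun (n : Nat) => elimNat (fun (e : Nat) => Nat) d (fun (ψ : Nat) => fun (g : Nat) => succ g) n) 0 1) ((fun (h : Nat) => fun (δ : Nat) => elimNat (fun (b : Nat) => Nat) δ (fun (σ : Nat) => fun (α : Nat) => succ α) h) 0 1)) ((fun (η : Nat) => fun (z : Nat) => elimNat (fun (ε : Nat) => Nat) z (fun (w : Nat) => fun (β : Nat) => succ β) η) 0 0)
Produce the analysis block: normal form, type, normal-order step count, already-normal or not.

reduced normal form:
  0
the term's type:
  Nat
reduction steps (normal order): 30
term was already normal: no
first contracted redex: a beta-redex
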